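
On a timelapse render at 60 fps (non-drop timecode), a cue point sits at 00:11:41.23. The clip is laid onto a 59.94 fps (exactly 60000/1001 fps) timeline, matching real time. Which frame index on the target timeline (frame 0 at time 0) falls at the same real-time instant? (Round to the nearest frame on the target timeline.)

frame 42041

Source frame index: (0×3600 + 11×60 + 41) × 60 + 23 = 42083.
Real time: 42083 / (60) = 42083/60 s.
Target frame: (42083/60) × (60000/1001) = 42083000/1001 ≈ 42040.959 → 42041.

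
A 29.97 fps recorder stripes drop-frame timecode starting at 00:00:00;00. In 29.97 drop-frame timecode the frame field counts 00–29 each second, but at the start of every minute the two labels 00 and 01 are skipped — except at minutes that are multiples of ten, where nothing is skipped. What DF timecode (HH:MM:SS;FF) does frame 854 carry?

00:00:28;14

Each 10-minute DF block holds 10 × 60 × 30 − 9 × 2 = 17982 frames. 854 ÷ 17982 → 0 full blocks, remainder 854.
Within the partial block the first minute is 1800 frames and each further minute 1798, so 0 further minute boundaries passed. Total skipped labels = 18 × 0 + 2 × 0 = 0.
Non-drop label index = 854 + 0 = 854; at 30 labels/s that is 00:00:28:14, i.e. DF 00:00:28;14.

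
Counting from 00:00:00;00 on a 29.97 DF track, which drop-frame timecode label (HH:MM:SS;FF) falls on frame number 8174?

Ten DF minutes hold 17982 frames, so frame 8174 lies in block 0 (frames 0–17981) with 8174 frames into that block.
The block's first minute is 1800 frames and the rest 1798 each; 8174 frames reaches minute 4, so 0 × 18 + 4 × 2 = 8 labels have been skipped so far.
Adding those back, label number 8174 + 8 = 8182 at 30 labels/s is 272 s + 22 f = 0 h 4 min 32 s frame 22, i.e. 00:04:32;22.

00:04:32;22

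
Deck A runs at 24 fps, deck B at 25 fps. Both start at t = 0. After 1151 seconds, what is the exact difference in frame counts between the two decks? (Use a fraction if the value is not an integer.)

A emits 24 × 1151 = 27624 frames; B emits 25 × 1151 = 28775.
Difference = 1151 frames; B is ahead of A.

1151 frames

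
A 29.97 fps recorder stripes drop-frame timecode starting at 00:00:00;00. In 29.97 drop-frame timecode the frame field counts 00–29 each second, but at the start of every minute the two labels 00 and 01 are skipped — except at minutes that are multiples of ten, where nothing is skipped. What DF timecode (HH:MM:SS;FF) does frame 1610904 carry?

14:55:50;16

Each 10-minute DF block holds 10 × 60 × 30 − 9 × 2 = 17982 frames. 1610904 ÷ 17982 → 89 full blocks, remainder 10506.
Within the partial block the first minute is 1800 frames and each further minute 1798, so 5 further minute boundaries passed. Total skipped labels = 18 × 89 + 2 × 5 = 1612.
Non-drop label index = 1610904 + 1612 = 1612516; at 30 labels/s that is 14:55:50:16, i.e. DF 14:55:50;16.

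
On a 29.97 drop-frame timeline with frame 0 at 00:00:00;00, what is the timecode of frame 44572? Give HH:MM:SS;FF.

00:24:47;06

Ten DF minutes hold 17982 frames, so frame 44572 lies in block 2 (frames 35964–53945) with 8608 frames into that block.
The block's first minute is 1800 frames and the rest 1798 each; 8608 frames reaches minute 4, so 2 × 18 + 4 × 2 = 44 labels have been skipped so far.
Adding those back, label number 44572 + 44 = 44616 at 30 labels/s is 1487 s + 6 f = 0 h 24 min 47 s frame 6, i.e. 00:24:47;06.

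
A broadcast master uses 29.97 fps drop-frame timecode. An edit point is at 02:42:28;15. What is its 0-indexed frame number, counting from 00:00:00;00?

292163

As if non-drop at 30 labels/s: (2 × 3600 + 42 × 60 + 28) × 30 + 15 = 292455.
Minute boundaries passed: 162; those not divisible by 10: 162 − 16 = 146; dropped labels = 2 × 146 = 292.
Actual frame index = 292455 − 292 = 292163.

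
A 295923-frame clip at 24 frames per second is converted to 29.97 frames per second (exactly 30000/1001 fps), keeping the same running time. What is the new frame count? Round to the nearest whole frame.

369534 frames

Frames at target rate = 295923 × (30000/1001) / (24) = 369903750/1001 ≈ 369534.216.
Nearest whole frame: 369534.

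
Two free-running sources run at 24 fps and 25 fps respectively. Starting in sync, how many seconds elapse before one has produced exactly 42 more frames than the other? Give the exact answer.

The gap grows by |25 − 24| = 1 frame per second.
Time for a 42-frame gap: 42 ÷ (1) = 42 s.

42 seconds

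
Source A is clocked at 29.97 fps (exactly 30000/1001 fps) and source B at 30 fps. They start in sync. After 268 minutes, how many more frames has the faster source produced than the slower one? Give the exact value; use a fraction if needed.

268 min = 16080 s.
A emits 30000/1001 × 16080 = 482400000/1001 frames; B emits 30 × 16080 = 482400.
Difference = 482400/1001 frames (≈ 481.9181); B is ahead of A.

482400/1001 frames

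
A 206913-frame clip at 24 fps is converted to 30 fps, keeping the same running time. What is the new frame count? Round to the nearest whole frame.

258641 frames

Frames at target rate = 206913 × (30) / (24) = 1034565/4 ≈ 258641.250.
Nearest whole frame: 258641.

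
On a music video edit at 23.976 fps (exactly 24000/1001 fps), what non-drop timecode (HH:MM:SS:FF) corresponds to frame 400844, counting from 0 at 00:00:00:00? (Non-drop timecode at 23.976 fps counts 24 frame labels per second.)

400844 ÷ 24 = 16701 full seconds, remainder 20 frames.
16701 s = 4 h 38 min 21 s.
Timecode: 04:38:21:20.

04:38:21:20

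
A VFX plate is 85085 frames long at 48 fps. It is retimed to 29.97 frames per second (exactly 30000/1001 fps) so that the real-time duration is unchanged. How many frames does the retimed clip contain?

Target frames = source frames × (target rate / source rate) = 85085 × (30000/1001)/(48) = 85085 × 625/1001 = 53125.

53125 frames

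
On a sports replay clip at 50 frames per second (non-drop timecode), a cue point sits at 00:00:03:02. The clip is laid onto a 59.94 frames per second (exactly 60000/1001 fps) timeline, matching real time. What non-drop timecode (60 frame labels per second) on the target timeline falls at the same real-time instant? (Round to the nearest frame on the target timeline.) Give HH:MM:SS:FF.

00:00:03:02

Source frame index: (0×3600 + 0×60 + 3) × 50 + 2 = 152.
Real time: 152 / (50) = 76/25 s.
Target frame: (76/25) × (60000/1001) = 182400/1001 ≈ 182.218 → 182.
At 60 labels/s: frame 182 → 00:00:03:02.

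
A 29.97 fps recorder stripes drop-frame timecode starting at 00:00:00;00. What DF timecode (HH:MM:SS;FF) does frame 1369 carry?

Ten DF minutes hold 17982 frames, so frame 1369 lies in block 0 (frames 0–17981) with 1369 frames into that block.
The block's first minute is 1800 frames and the rest 1798 each; 1369 frames reaches minute 0, so 0 × 18 + 0 × 2 = 0 labels have been skipped so far.
Adding those back, label number 1369 + 0 = 1369 at 30 labels/s is 45 s + 19 f = 0 h 0 min 45 s frame 19, i.e. 00:00:45;19.

00:00:45;19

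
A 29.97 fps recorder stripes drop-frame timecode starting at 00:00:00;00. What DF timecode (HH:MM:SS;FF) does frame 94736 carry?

00:52:41;00

Each 10-minute DF block holds 10 × 60 × 30 − 9 × 2 = 17982 frames. 94736 ÷ 17982 → 5 full blocks, remainder 4826.
Within the partial block the first minute is 1800 frames and each further minute 1798, so 2 further minute boundaries passed. Total skipped labels = 18 × 5 + 2 × 2 = 94.
Non-drop label index = 94736 + 94 = 94830; at 30 labels/s that is 00:52:41:00, i.e. DF 00:52:41;00.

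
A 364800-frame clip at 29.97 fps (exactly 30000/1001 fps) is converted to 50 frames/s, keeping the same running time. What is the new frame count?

Target frames = source frames × (target rate / source rate) = 364800 × (50)/(30000/1001) = 364800 × 1001/600 = 608608.

608608 frames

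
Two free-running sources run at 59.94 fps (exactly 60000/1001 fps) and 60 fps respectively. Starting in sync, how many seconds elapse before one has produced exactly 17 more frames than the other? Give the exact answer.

The gap grows by |60 − 60000/1001| = 60/1001 frames per second.
Time for a 17-frame gap: 17 ÷ (60/1001) = 17017/60 s.

17017/60 seconds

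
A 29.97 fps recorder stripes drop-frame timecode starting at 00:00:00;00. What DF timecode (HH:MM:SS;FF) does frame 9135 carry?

Ten DF minutes hold 17982 frames, so frame 9135 lies in block 0 (frames 0–17981) with 9135 frames into that block.
The block's first minute is 1800 frames and the rest 1798 each; 9135 frames reaches minute 5, so 0 × 18 + 5 × 2 = 10 labels have been skipped so far.
Adding those back, label number 9135 + 10 = 9145 at 30 labels/s is 304 s + 25 f = 0 h 5 min 4 s frame 25, i.e. 00:05:04;25.

00:05:04;25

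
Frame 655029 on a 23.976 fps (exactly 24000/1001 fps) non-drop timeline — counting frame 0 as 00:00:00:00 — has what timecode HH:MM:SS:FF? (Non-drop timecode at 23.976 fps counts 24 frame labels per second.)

655029 ÷ 24 = 27292 full seconds, remainder 21 frames.
27292 s = 7 h 34 min 52 s.
Timecode: 07:34:52:21.

07:34:52:21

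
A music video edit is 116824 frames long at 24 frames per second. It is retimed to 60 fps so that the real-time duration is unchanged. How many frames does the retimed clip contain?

292060 frames

Frames at target rate = 116824 × (60) / (24) = 292060.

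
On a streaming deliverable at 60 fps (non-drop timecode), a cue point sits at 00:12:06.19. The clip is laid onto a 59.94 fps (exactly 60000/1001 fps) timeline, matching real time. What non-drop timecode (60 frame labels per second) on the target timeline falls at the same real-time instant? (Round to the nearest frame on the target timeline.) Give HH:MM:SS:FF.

00:12:05:35

Source frame index: (0×3600 + 12×60 + 6) × 60 + 19 = 43579.
Real time: 43579 / (60) = 43579/60 s.
Target frame: (43579/60) × (60000/1001) = 43579000/1001 ≈ 43535.465 → 43535.
At 60 labels/s: frame 43535 → 00:12:05:35.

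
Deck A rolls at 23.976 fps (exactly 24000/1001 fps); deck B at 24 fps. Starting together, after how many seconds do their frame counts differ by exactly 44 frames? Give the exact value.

11011/6 seconds

The gap grows by |24 − 24000/1001| = 24/1001 frames per second.
Time for a 44-frame gap: 44 ÷ (24/1001) = 11011/6 s.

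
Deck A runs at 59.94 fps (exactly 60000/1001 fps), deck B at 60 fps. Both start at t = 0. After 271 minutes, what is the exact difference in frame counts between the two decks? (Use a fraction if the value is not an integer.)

271 min = 16260 s.
A emits 60000/1001 × 16260 = 975600000/1001 frames; B emits 60 × 16260 = 975600.
Difference = 975600/1001 frames (≈ 974.6254); B is ahead of A.

975600/1001 frames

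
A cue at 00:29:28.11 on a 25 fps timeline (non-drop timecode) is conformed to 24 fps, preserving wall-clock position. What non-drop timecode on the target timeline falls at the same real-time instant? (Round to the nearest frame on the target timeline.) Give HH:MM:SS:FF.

Source frame index: (0×3600 + 29×60 + 28) × 25 + 11 = 44211.
Real time: 44211 / (25) = 44211/25 s.
Target frame: (44211/25) × (24) = 1061064/25 ≈ 42442.560 → 42443.
At 24 labels/s: frame 42443 → 00:29:28:11.

00:29:28:11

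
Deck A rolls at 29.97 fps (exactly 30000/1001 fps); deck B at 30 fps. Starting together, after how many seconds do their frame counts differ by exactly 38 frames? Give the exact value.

The gap grows by |30 − 30000/1001| = 30/1001 frames per second.
Time for a 38-frame gap: 38 ÷ (30/1001) = 19019/15 s.

19019/15 seconds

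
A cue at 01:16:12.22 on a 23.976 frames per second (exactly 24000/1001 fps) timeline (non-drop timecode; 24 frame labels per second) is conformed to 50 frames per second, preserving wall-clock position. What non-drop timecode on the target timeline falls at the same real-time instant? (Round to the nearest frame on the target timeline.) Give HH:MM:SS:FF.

Source frame index: (1×3600 + 16×60 + 12) × 24 + 22 = 109750.
Real time: 109750 / (24000/1001) = 439439/96 s.
Target frame: (439439/96) × (50) = 10985975/48 ≈ 228874.479 → 228874.
At 50 labels/s: frame 228874 → 01:16:17:24.

01:16:17:24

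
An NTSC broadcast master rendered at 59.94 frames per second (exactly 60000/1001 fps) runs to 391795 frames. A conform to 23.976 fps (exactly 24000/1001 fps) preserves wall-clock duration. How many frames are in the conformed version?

Target frames = source frames × (target rate / source rate) = 391795 × (24000/1001)/(60000/1001) = 391795 × 2/5 = 156718.

156718 frames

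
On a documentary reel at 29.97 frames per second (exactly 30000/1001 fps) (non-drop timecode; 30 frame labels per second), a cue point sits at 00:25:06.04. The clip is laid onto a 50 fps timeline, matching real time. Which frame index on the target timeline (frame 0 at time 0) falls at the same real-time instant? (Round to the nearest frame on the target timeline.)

Source frame index: (0×3600 + 25×60 + 6) × 30 + 4 = 45184.
Real time: 45184 / (30000/1001) = 2826824/1875 s.
Target frame: (2826824/1875) × (50) = 5653648/75 ≈ 75381.973 → 75382.

frame 75382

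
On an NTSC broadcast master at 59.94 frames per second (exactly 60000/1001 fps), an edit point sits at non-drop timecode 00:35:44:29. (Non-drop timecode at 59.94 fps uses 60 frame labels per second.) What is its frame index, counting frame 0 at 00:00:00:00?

128669

Total seconds to the label: (0 × 3600 + 35 × 60 + 44) = 2144.
Frame index = 2144 × 60 + 29 = 128669.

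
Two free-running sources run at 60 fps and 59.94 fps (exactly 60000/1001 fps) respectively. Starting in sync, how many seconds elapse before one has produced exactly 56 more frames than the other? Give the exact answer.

The gap grows by |60000/1001 − 60| = 60/1001 frames per second.
Time for a 56-frame gap: 56 ÷ (60/1001) = 14014/15 s.

14014/15 seconds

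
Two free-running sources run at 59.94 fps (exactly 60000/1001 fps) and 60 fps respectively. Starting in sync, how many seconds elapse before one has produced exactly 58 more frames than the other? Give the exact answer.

The gap grows by |60 − 60000/1001| = 60/1001 frames per second.
Time for a 58-frame gap: 58 ÷ (60/1001) = 29029/30 s.

29029/30 seconds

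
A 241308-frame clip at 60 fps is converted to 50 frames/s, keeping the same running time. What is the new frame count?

Target frames = source frames × (target rate / source rate) = 241308 × (50)/(60) = 241308 × 5/6 = 201090.

201090 frames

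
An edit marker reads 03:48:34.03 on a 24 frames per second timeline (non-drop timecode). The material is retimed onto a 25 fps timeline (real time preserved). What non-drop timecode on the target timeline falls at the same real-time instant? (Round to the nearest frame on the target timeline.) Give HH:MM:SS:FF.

Source frame index: (3×3600 + 48×60 + 34) × 24 + 3 = 329139.
Real time: 329139 / (24) = 109713/8 s.
Target frame: (109713/8) × (25) = 2742825/8 ≈ 342853.125 → 342853.
At 25 labels/s: frame 342853 → 03:48:34:03.

03:48:34:03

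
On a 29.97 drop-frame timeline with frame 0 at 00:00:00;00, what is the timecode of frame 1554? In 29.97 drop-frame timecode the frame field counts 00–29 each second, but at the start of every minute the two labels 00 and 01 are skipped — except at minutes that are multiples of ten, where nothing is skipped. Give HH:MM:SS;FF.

00:00:51;24

Each 10-minute DF block holds 10 × 60 × 30 − 9 × 2 = 17982 frames. 1554 ÷ 17982 → 0 full blocks, remainder 1554.
Within the partial block the first minute is 1800 frames and each further minute 1798, so 0 further minute boundaries passed. Total skipped labels = 18 × 0 + 2 × 0 = 0.
Non-drop label index = 1554 + 0 = 1554; at 30 labels/s that is 00:00:51:24, i.e. DF 00:00:51;24.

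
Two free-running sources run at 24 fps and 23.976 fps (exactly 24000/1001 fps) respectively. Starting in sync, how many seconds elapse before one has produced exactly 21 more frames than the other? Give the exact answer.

875.875 seconds

The gap grows by |24000/1001 − 24| = 24/1001 frames per second.
Time for a 21-frame gap: 21 ÷ (24/1001) = 875.875 s.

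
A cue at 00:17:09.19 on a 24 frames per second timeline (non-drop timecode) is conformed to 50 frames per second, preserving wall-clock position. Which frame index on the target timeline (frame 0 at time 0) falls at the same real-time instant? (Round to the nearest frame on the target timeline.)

Source frame index: (0×3600 + 17×60 + 9) × 24 + 19 = 24715.
Real time: 24715 / (24) = 24715/24 s.
Target frame: (24715/24) × (50) = 617875/12 ≈ 51489.583 → 51490.

frame 51490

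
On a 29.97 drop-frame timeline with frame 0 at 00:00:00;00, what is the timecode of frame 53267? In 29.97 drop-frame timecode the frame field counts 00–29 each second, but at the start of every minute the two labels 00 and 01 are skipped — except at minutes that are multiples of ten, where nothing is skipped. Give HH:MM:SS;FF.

Each 10-minute DF block holds 10 × 60 × 30 − 9 × 2 = 17982 frames. 53267 ÷ 17982 → 2 full blocks, remainder 17303.
Within the partial block the first minute is 1800 frames and each further minute 1798, so 9 further minute boundaries passed. Total skipped labels = 18 × 2 + 2 × 9 = 54.
Non-drop label index = 53267 + 54 = 53321; at 30 labels/s that is 00:29:37:11, i.e. DF 00:29:37;11.

00:29:37;11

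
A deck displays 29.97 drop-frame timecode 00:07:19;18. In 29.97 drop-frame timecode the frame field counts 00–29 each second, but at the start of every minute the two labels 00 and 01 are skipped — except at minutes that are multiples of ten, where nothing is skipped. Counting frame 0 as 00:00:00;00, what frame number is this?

13174

Complete 10-minute blocks: 0, each 17982 frames → 0.
Remaining 7 whole minutes in the current block: 1800 + 6 × 1798 = 12588 frames.
Within the current minute: 19 × 30 + 18 − 2 = 586 (labels ;00/;01 skipped at this minute). Total = 0 + 12588 + 586 = 13174.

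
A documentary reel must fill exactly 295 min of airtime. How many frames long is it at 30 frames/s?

295 min = 17700 s.
Frames = 17700 × 30 = 531000.

531000 frames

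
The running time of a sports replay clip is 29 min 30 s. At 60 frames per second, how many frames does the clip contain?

29 min 30 s = 1770 s.
Frames = 1770 × 60 = 106200.

106200 frames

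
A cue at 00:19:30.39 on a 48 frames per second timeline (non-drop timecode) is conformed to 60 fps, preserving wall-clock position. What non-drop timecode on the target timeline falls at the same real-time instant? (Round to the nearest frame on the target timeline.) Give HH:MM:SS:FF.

00:19:30:49

Source frame index: (0×3600 + 19×60 + 30) × 48 + 39 = 56199.
Real time: 56199 / (48) = 18733/16 s.
Target frame: (18733/16) × (60) = 280995/4 ≈ 70248.750 → 70249.
At 60 labels/s: frame 70249 → 00:19:30:49.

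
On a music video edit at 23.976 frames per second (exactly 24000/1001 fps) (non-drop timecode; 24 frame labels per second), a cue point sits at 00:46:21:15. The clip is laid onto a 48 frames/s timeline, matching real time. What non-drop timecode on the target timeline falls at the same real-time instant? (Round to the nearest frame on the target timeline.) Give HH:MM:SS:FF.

Source frame index: (0×3600 + 46×60 + 21) × 24 + 15 = 66759.
Real time: 66759 / (24000/1001) = 22275253/8000 s.
Target frame: (22275253/8000) × (48) = 66825759/500 ≈ 133651.518 → 133652.
At 48 labels/s: frame 133652 → 00:46:24:20.

00:46:24:20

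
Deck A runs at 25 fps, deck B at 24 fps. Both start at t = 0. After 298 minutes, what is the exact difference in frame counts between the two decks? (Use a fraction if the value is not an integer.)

298 min = 17880 s.
A emits 25 × 17880 = 447000 frames; B emits 24 × 17880 = 429120.
Difference = 17880 frames; B is behind A.

17880 frames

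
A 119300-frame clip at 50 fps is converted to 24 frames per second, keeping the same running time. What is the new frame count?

Target frames = source frames × (target rate / source rate) = 119300 × (24)/(50) = 119300 × 12/25 = 57264.

57264 frames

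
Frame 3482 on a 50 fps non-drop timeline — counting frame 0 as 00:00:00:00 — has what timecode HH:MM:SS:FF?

00:01:09:32

3482 ÷ 50 = 69 full seconds, remainder 32 frames.
69 s = 0 h 1 min 9 s.
Timecode: 00:01:09:32.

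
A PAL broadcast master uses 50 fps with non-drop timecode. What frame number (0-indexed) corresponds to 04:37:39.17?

Total seconds to the label: (4 × 3600 + 37 × 60 + 39) = 16659.
Frame index = 16659 × 50 + 17 = 832967.

frame 832967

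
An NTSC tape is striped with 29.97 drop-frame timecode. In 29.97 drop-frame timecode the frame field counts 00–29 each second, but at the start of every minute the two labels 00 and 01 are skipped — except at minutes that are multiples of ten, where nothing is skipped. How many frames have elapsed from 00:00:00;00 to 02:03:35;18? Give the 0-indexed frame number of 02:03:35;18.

222246

As if non-drop at 30 labels/s: (2 × 3600 + 3 × 60 + 35) × 30 + 18 = 222468.
Minute boundaries passed: 123; those not divisible by 10: 123 − 12 = 111; dropped labels = 2 × 111 = 222.
Actual frame index = 222468 − 222 = 222246.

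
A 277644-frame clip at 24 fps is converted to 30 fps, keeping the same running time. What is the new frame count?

Frames at target rate = 277644 × (30) / (24) = 347055.

347055 frames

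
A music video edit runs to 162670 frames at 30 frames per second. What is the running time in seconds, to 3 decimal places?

Running time = 162670 × 1/30 = 16267/3 s ≈ 5422.333 s.

5422.333 seconds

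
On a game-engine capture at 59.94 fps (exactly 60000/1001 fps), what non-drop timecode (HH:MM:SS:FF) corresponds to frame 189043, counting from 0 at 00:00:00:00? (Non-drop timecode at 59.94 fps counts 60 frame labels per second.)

00:52:30:43

189043 ÷ 60 = 3150 full seconds, remainder 43 frames.
3150 s = 0 h 52 min 30 s.
Timecode: 00:52:30:43.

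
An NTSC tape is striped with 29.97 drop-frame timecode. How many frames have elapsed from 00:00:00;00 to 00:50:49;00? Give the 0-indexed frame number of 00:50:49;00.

Complete 10-minute blocks: 5, each 17982 frames → 89910.
Remaining 0 whole minutes in the current block: 0 frames.
Within the current minute: 49 × 30 + 0 = 1470. Total = 89910 + 0 + 1470 = 91380.

91380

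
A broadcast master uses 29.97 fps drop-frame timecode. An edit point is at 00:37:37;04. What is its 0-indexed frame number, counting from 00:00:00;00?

As if non-drop at 30 labels/s: (0 × 3600 + 37 × 60 + 37) × 30 + 4 = 67714.
Minute boundaries passed: 37; those not divisible by 10: 37 − 3 = 34; dropped labels = 2 × 34 = 68.
Actual frame index = 67714 − 68 = 67646.

67646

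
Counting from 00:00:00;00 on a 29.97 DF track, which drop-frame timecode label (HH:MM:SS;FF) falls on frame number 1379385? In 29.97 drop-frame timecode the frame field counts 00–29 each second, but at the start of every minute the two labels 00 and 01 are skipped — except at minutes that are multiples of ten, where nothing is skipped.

12:47:05;17

Ten DF minutes hold 17982 frames, so frame 1379385 lies in block 76 (frames 1366632–1384613) with 12753 frames into that block.
The block's first minute is 1800 frames and the rest 1798 each; 12753 frames reaches minute 7, so 76 × 18 + 7 × 2 = 1382 labels have been skipped so far.
Adding those back, label number 1379385 + 1382 = 1380767 at 30 labels/s is 46025 s + 17 f = 12 h 47 min 5 s frame 17, i.e. 12:47:05;17.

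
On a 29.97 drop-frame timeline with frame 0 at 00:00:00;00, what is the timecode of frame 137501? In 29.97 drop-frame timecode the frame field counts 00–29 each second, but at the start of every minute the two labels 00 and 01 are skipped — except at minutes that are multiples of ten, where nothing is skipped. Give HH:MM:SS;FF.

Ten DF minutes hold 17982 frames, so frame 137501 lies in block 7 (frames 125874–143855) with 11627 frames into that block.
The block's first minute is 1800 frames and the rest 1798 each; 11627 frames reaches minute 6, so 7 × 18 + 6 × 2 = 138 labels have been skipped so far.
Adding those back, label number 137501 + 138 = 137639 at 30 labels/s is 4587 s + 29 f = 1 h 16 min 27 s frame 29, i.e. 01:16:27;29.

01:16:27;29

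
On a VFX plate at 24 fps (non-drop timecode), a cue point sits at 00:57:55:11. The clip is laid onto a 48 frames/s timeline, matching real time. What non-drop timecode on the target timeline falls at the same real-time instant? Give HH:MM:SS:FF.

00:57:55:22

Source frame index: (0×3600 + 57×60 + 55) × 24 + 11 = 83411.
Real time: 83411 / (24) = 83411/24 s.
Target frame: (83411/24) × (48) = 166822.
At 48 labels/s: frame 166822 → 00:57:55:22.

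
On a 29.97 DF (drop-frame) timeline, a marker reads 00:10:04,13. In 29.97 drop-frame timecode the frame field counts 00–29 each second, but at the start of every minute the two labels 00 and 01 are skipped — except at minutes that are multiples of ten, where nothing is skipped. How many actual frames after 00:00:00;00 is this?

Complete 10-minute blocks: 1, each 17982 frames → 17982.
Remaining 0 whole minutes in the current block: 0 frames.
Within the current minute: 4 × 30 + 13 = 133. Total = 17982 + 0 + 133 = 18115.

18115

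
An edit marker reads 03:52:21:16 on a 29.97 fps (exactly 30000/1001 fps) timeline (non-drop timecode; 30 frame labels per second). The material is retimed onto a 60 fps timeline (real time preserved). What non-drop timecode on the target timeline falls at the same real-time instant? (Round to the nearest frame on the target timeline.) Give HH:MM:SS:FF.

Source frame index: (3×3600 + 52×60 + 21) × 30 + 16 = 418246.
Real time: 418246 / (30000/1001) = 209332123/15000 s.
Target frame: (209332123/15000) × (60) = 209332123/250 ≈ 837328.492 → 837328.
At 60 labels/s: frame 837328 → 03:52:35:28.

03:52:35:28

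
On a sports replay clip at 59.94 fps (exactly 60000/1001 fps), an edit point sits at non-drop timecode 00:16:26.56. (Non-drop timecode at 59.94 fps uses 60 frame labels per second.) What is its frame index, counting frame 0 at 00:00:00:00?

59216

Total seconds to the label: (0 × 3600 + 16 × 60 + 26) = 986.
Frame index = 986 × 60 + 56 = 59216.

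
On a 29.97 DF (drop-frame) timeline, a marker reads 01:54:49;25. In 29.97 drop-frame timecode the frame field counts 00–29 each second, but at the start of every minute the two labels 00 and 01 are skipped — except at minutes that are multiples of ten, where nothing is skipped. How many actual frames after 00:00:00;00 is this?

206489

Complete 10-minute blocks: 11, each 17982 frames → 197802.
Remaining 4 whole minutes in the current block: 1800 + 3 × 1798 = 7194 frames.
Within the current minute: 49 × 30 + 25 − 2 = 1493 (labels ;00/;01 skipped at this minute). Total = 197802 + 7194 + 1493 = 206489.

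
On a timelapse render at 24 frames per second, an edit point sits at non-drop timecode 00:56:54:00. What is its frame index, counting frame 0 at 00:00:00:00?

Total seconds to the label: (0 × 3600 + 56 × 60 + 54) = 3414.
Frame index = 3414 × 24 + 0 = 81936.

frame 81936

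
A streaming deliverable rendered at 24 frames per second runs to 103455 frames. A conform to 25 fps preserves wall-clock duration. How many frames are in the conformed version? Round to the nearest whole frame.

107766 frames

Frames at target rate = 103455 × (25) / (24) = 862125/8 ≈ 107765.625.
Nearest whole frame: 107766.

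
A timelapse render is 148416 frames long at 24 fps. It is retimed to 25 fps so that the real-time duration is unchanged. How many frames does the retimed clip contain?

Target frames = source frames × (target rate / source rate) = 148416 × (25)/(24) = 148416 × 25/24 = 154600.

154600 frames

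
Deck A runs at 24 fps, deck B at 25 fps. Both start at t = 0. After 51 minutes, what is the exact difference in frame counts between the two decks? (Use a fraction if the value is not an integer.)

51 min = 3060 s.
A emits 24 × 3060 = 73440 frames; B emits 25 × 3060 = 76500.
Difference = 3060 frames; B is ahead of A.

3060 frames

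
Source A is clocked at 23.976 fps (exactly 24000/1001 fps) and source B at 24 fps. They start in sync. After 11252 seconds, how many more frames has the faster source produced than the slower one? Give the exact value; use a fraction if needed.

270048/1001 frames

A emits 24000/1001 × 11252 = 270048000/1001 frames; B emits 24 × 11252 = 270048.
Difference = 270048/1001 frames (≈ 269.7782); B is ahead of A.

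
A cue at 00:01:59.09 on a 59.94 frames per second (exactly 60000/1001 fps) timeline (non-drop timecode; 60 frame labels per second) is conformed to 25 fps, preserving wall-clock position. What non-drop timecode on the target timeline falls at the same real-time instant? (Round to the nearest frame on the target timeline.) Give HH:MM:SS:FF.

00:01:59:07

Source frame index: (0×3600 + 1×60 + 59) × 60 + 9 = 7149.
Real time: 7149 / (60000/1001) = 2385383/20000 s.
Target frame: (2385383/20000) × (25) = 2385383/800 ≈ 2981.729 → 2982.
At 25 labels/s: frame 2982 → 00:01:59:07.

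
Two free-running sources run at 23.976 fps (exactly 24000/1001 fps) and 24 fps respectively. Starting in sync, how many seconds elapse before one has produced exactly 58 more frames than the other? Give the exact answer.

The gap grows by |24 − 24000/1001| = 24/1001 frames per second.
Time for a 58-frame gap: 58 ÷ (24/1001) = 29029/12 s.

29029/12 seconds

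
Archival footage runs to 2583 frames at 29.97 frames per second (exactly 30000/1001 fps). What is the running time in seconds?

Running time = 2583 / (30000/1001) = 86.1861 s.

86.1861 seconds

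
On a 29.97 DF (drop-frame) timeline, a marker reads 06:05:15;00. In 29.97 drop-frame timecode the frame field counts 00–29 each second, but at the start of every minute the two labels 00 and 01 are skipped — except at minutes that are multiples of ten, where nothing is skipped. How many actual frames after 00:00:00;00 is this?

656792

As if non-drop at 30 labels/s: (6 × 3600 + 5 × 60 + 15) × 30 + 0 = 657450.
Minute boundaries passed: 365; those not divisible by 10: 365 − 36 = 329; dropped labels = 2 × 329 = 658.
Actual frame index = 657450 − 658 = 656792.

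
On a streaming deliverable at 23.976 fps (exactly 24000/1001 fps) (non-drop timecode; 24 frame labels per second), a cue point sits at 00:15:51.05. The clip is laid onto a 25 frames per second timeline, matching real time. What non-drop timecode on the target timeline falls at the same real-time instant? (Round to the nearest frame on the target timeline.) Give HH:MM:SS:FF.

00:15:52:04

Source frame index: (0×3600 + 15×60 + 51) × 24 + 5 = 22829.
Real time: 22829 / (24000/1001) = 22851829/24000 s.
Target frame: (22851829/24000) × (25) = 22851829/960 ≈ 23803.989 → 23804.
At 25 labels/s: frame 23804 → 00:15:52:04.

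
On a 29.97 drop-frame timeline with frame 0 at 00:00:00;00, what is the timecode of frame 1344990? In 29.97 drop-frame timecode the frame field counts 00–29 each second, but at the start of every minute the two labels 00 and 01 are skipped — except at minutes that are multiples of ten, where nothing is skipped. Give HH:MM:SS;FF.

Each 10-minute DF block holds 10 × 60 × 30 − 9 × 2 = 17982 frames. 1344990 ÷ 17982 → 74 full blocks, remainder 14322.
Within the partial block the first minute is 1800 frames and each further minute 1798, so 7 further minute boundaries passed. Total skipped labels = 18 × 74 + 2 × 7 = 1346.
Non-drop label index = 1344990 + 1346 = 1346336; at 30 labels/s that is 12:27:57:26, i.e. DF 12:27:57;26.

12:27:57;26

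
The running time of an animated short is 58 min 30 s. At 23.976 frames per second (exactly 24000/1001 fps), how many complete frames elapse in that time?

58 min 30 s = 3510 s.
Frames = 3510 × 24000/1001 = 6480000/77 ≈ 84155.8442.
Complete frames: 84155.

84155 frames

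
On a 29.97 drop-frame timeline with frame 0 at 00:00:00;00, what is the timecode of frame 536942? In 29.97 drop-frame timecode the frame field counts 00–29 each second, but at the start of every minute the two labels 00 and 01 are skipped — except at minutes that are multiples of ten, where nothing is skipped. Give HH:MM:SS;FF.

Ten DF minutes hold 17982 frames, so frame 536942 lies in block 29 (frames 521478–539459) with 15464 frames into that block.
The block's first minute is 1800 frames and the rest 1798 each; 15464 frames reaches minute 8, so 29 × 18 + 8 × 2 = 538 labels have been skipped so far.
Adding those back, label number 536942 + 538 = 537480 at 30 labels/s is 17916 s + 0 f = 4 h 58 min 36 s frame 0, i.e. 04:58:36;00.

04:58:36;00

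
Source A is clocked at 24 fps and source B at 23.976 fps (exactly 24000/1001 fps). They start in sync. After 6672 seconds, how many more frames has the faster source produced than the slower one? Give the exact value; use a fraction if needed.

A emits 24 × 6672 = 160128 frames; B emits 24000/1001 × 6672 = 160128000/1001.
Difference = 160128/1001 frames (≈ 159.9680); B is behind A.

160128/1001 frames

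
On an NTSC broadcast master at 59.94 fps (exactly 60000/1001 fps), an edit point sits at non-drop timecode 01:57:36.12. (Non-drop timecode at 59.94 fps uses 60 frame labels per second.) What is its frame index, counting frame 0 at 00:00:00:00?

frame 423372

Total seconds to the label: (1 × 3600 + 57 × 60 + 36) = 7056.
Frame index = 7056 × 60 + 12 = 423372.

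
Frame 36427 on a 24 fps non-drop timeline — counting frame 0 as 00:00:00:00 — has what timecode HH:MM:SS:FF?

00:25:17:19

36427 ÷ 24 = 1517 full seconds, remainder 19 frames.
1517 s = 0 h 25 min 17 s.
Timecode: 00:25:17:19.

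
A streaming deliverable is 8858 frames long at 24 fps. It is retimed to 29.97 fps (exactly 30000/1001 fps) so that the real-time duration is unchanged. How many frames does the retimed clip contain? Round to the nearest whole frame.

11061 frames

Frames at target rate = 8858 × (30000/1001) / (24) = 11072500/1001 ≈ 11061.439.
Nearest whole frame: 11061.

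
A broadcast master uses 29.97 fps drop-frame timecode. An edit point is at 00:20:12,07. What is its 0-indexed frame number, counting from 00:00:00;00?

36331

Complete 10-minute blocks: 2, each 17982 frames → 35964.
Remaining 0 whole minutes in the current block: 0 frames.
Within the current minute: 12 × 30 + 7 = 367. Total = 35964 + 0 + 367 = 36331.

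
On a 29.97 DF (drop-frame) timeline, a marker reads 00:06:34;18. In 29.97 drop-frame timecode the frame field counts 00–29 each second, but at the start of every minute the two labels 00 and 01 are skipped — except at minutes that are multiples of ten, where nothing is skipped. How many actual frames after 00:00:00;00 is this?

Complete 10-minute blocks: 0, each 17982 frames → 0.
Remaining 6 whole minutes in the current block: 1800 + 5 × 1798 = 10790 frames.
Within the current minute: 34 × 30 + 18 − 2 = 1036 (labels ;00/;01 skipped at this minute). Total = 0 + 10790 + 1036 = 11826.

11826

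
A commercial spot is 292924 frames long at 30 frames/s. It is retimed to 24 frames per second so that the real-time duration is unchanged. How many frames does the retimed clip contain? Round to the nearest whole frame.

Frames at target rate = 292924 × (24) / (30) = 1171696/5 ≈ 234339.200.
Nearest whole frame: 234339.

234339 frames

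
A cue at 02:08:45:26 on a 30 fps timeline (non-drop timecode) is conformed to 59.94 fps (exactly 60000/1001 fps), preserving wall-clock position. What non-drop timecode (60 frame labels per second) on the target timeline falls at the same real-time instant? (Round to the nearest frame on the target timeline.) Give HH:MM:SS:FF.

Source frame index: (2×3600 + 8×60 + 45) × 30 + 26 = 231776.
Real time: 231776 / (30) = 115888/15 s.
Target frame: (115888/15) × (60000/1001) = 463552000/1001 ≈ 463088.911 → 463089.
At 60 labels/s: frame 463089 → 02:08:38:09.

02:08:38:09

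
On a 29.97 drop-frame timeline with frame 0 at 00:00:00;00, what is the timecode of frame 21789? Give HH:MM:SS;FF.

00:12:07;01

Ten DF minutes hold 17982 frames, so frame 21789 lies in block 1 (frames 17982–35963) with 3807 frames into that block.
The block's first minute is 1800 frames and the rest 1798 each; 3807 frames reaches minute 2, so 1 × 18 + 2 × 2 = 22 labels have been skipped so far.
Adding those back, label number 21789 + 22 = 21811 at 30 labels/s is 727 s + 1 f = 0 h 12 min 7 s frame 1, i.e. 00:12:07;01.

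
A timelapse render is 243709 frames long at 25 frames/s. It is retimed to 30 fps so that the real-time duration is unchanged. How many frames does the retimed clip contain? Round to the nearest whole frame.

292451 frames

Frames at target rate = 243709 × (30) / (25) = 1462254/5 ≈ 292450.800.
Nearest whole frame: 292451.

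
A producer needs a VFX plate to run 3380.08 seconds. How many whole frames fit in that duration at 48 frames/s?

Frames = 3380.08 × 48 = 4056096/25 ≈ 162243.8400.
Complete frames: 162243.

162243 frames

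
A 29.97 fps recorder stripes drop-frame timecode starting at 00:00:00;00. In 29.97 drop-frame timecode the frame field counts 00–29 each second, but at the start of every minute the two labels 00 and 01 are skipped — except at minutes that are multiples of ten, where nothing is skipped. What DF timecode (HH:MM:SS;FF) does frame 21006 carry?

00:11:40;26

Ten DF minutes hold 17982 frames, so frame 21006 lies in block 1 (frames 17982–35963) with 3024 frames into that block.
The block's first minute is 1800 frames and the rest 1798 each; 3024 frames reaches minute 1, so 1 × 18 + 1 × 2 = 20 labels have been skipped so far.
Adding those back, label number 21006 + 20 = 21026 at 30 labels/s is 700 s + 26 f = 0 h 11 min 40 s frame 26, i.e. 00:11:40;26.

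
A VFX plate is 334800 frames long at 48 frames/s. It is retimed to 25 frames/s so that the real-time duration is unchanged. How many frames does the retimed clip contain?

174375 frames

Target frames = source frames × (target rate / source rate) = 334800 × (25)/(48) = 334800 × 25/48 = 174375.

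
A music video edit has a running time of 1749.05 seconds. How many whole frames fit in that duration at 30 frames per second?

52471 frames

Frames = 1749.05 × 30 = 104943/2 ≈ 52471.5000.
Complete frames: 52471.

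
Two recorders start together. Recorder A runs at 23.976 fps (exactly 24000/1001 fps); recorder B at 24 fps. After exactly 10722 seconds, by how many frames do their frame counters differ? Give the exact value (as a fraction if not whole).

A emits 24000/1001 × 10722 = 257328000/1001 frames; B emits 24 × 10722 = 257328.
Difference = 257328/1001 frames (≈ 257.0709); B is ahead of A.

257328/1001 frames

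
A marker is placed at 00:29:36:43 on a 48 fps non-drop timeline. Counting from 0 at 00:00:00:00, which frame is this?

frame 85291

Total seconds to the label: (0 × 3600 + 29 × 60 + 36) = 1776.
Frame index = 1776 × 48 + 43 = 85291.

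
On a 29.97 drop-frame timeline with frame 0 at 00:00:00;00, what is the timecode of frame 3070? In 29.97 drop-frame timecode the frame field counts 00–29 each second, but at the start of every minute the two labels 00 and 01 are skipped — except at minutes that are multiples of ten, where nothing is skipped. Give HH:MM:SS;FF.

00:01:42;12

Ten DF minutes hold 17982 frames, so frame 3070 lies in block 0 (frames 0–17981) with 3070 frames into that block.
The block's first minute is 1800 frames and the rest 1798 each; 3070 frames reaches minute 1, so 0 × 18 + 1 × 2 = 2 labels have been skipped so far.
Adding those back, label number 3070 + 2 = 3072 at 30 labels/s is 102 s + 12 f = 0 h 1 min 42 s frame 12, i.e. 00:01:42;12.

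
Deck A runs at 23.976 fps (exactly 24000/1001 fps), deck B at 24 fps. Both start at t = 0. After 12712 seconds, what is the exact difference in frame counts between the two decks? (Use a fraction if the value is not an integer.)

A emits 24000/1001 × 12712 = 43584000/143 frames; B emits 24 × 12712 = 305088.
Difference = 43584/143 frames (≈ 304.7832); B is ahead of A.

43584/143 frames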